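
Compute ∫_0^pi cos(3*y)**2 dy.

Use the identity cos^2(3*y) = (1 + cos(6*y))/2.
An antiderivative is F(y) = y/2 + sin(6*y)/12.
Then F(pi) - F(0) = (pi/2) - (0) = pi/2.

pi/2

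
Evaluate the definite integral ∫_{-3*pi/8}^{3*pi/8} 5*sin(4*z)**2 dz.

15*pi/8

Use the identity sin^2(4*z) = (1 - cos(8*z))/2.
An antiderivative is F(z) = 5*z/2 - 5*sin(8*z)/16.
Then F(3*pi/8) - F(-3*pi/8) = (15*pi/16) - (-15*pi/16) = 15*pi/8.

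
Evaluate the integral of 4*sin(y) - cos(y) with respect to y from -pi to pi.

An antiderivative is F(y) = -sin(y) - 4*cos(y).
Then F(pi) - F(-pi) = (4) - (4) = 0.

0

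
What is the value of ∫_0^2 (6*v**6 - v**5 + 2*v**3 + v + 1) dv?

2332/21

By the power rule, an antiderivative is F(v) = 6*v**7/7 - v**6/6 + v**4/2 + v**2/2 + v.
Then F(2) - F(0) = (2332/21) - (0) = 2332/21.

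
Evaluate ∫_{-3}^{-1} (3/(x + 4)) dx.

An antiderivative is F(x) = 3*log(x + 4).
Then F(-1) - F(-3) = (log(27)) - (0) = log(27).

log(27)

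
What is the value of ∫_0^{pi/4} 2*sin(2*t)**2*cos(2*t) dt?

1/3

Let u = sin(2*t), so du = 2*cos(2*t) dt. When t = 0, u = 0; when t = pi/4, u = 1.
The integral becomes ∫ u**2 du from 0 to 1, with antiderivative u**3/3.
Back in t: F(t) = sin(2*t)**3/3.
Then F(pi/4) - F(0) = (1/3) - (0) = 1/3.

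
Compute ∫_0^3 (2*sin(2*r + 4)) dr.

cos(4) - cos(10)

Let u = 2*r + 4, so du = 2 dr. When r = 0, u = 4; when r = 3, u = 10.
The integral becomes ∫ sin(u) du from 4 to 10, with antiderivative -cos(u).
Back in r: F(r) = -cos(2*r + 4).
Then F(3) - F(0) = (-cos(10)) - (-cos(4)) = cos(4) - cos(10).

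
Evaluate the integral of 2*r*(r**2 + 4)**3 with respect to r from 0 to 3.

Let u = r**2 + 4, so du = 2*r dr. When r = 0, u = 4; when r = 3, u = 13.
The integral becomes ∫ u**3 du from 4 to 13, with antiderivative u**4/4.
Back in r: F(r) = (r**2 + 4)**4/4.
Then F(3) - F(0) = (28561/4) - (64) = 28305/4.

28305/4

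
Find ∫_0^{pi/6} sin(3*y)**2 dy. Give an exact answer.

Use the identity sin^2(3*y) = (1 - cos(6*y))/2.
An antiderivative is F(y) = y/2 - sin(6*y)/12.
Then F(pi/6) - F(0) = (pi/12) - (0) = pi/12.

pi/12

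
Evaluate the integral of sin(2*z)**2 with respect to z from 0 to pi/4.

Use the identity sin^2(2*z) = (1 - cos(4*z))/2.
An antiderivative is F(z) = z/2 - sin(4*z)/8.
Then F(pi/4) - F(0) = (pi/8) - (0) = pi/8.

pi/8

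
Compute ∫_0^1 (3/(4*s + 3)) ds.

An antiderivative is F(s) = 3*log(4*s + 3)/4.
Then F(1) - F(0) = (3*log(7)/4) - (3*log(3)/4) = -3*log(3)/4 + 3*log(7)/4.

-3*log(3)/4 + 3*log(7)/4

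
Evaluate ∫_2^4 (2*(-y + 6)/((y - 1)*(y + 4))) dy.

Factor the denominator: y**2 + 3*y - 4 = (y + 4)(y - 1).
Partial fractions: 2*(-y + 6)/((y - 1)*(y + 4)) = -4/(y + 4) + 2/(y - 1).
An antiderivative is F(y) = 2*log(y - 1) - 4*log(y + 4).
Then F(4) - F(2) = (-12*log(2) + 2*log(3)) - (-4*log(3) - 4*log(2)) = -8*log(2) + 6*log(3).

-8*log(2) + 6*log(3)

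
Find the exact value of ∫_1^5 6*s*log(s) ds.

Integrate by parts once (u = ln s, dv = 6*s ds).
An antiderivative is F(s) = 3*s**2*(2*log(s) - 1)/2.
Then F(5) - F(1) = (-75/2 + 75*log(5)) - (-3/2) = -36 + 75*log(5).

-36 + 75*log(5)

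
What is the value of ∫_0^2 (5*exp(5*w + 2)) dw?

Let u = 5*w + 2, so du = 5 dw. When w = 0, u = 2; when w = 2, u = 12.
The integral becomes ∫ exp(u) du from 2 to 12, with antiderivative exp(u).
Back in w: F(w) = exp(5*w + 2).
Then F(2) - F(0) = (exp(12)) - (exp(2)) = -exp(2) + exp(12).

-exp(2) + exp(12)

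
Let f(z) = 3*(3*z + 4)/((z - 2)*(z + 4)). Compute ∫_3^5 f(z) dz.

Factor the denominator: z**2 + 2*z - 8 = (z + 4)(z - 2).
Partial fractions: 3*(3*z + 4)/((z - 2)*(z + 4)) = 4/(z + 4) + 5/(z - 2).
An antiderivative is F(z) = 5*log(z - 2) + 4*log(z + 4).
Then F(5) - F(3) = (13*log(3)) - (4*log(7)) = -4*log(7) + 13*log(3).

-4*log(7) + 13*log(3)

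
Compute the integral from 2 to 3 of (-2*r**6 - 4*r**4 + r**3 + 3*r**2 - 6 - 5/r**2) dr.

By the power rule, an antiderivative is F(r) = -2*r**7/7 - 4*r**5/5 + r**4/4 + r**3 - 6*r + 5/r.
Then F(3) - F(2) = (-331103/420) - (-4177/70) = -306041/420.

-306041/420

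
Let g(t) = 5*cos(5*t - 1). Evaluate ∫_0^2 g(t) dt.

sin(9) + sin(1)

Let u = 5*t - 1, so du = 5 dt. When t = 0, u = -1; when t = 2, u = 9.
The integral becomes ∫ cos(u) du from -1 to 9, with antiderivative sin(u).
Back in t: F(t) = sin(5*t - 1).
Then F(2) - F(0) = (sin(9)) - (-sin(1)) = sin(9) + sin(1).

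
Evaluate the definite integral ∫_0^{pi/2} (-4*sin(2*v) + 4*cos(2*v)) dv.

An antiderivative is F(v) = 2*sin(2*v) + 2*cos(2*v).
Then F(pi/2) - F(0) = (-2) - (2) = -4.

-4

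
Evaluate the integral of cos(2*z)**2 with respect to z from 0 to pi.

pi/2

Use the identity cos^2(2*z) = (1 + cos(4*z))/2.
An antiderivative is F(z) = z/2 + sin(4*z)/8.
Then F(pi) - F(0) = (pi/2) - (0) = pi/2.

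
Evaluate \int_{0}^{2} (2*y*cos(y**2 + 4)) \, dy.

Let u = y**2 + 4, so du = 2*y dy. When y = 0, u = 4; when y = 2, u = 8.
The integral becomes ∫ cos(u) du from 4 to 8, with antiderivative sin(u).
Back in y: F(y) = sin(y**2 + 4).
Then F(2) - F(0) = (sin(8)) - (sin(4)) = -sin(4) + sin(8).

-sin(4) + sin(8)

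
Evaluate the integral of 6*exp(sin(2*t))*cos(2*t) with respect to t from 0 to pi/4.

-3 + 3*E

Let u = sin(2*t), so du = 2*cos(2*t) dt. When t = 0, u = 0; when t = pi/4, u = 1.
The integral becomes 3·∫ exp(u) du from 0 to 1, with antiderivative 3*exp(u).
Back in t: F(t) = 3*exp(sin(2*t)).
Then F(pi/4) - F(0) = (3*E) - (3) = -3 + 3*E.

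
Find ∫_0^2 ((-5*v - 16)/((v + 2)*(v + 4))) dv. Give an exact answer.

-log(18)

Factor the denominator: v**2 + 6*v + 8 = (v + 4)(v + 2).
Partial fractions: (-5*v - 16)/((v + 2)*(v + 4)) = -2/(v + 4) - 3/(v + 2).
An antiderivative is F(v) = -3*log(v + 2) - 2*log(v + 4).
Then F(2) - F(0) = (-8*log(2) - 2*log(3)) - (-7*log(2)) = -log(18).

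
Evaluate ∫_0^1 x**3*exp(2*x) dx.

3/8 + exp(2)/8

Integrate by parts 3 times (u = x^3, dv = exp(2*x) dx).
An antiderivative is F(x) = (4*x**3 - 6*x**2 + 6*x - 3)*exp(2*x)/8.
Then F(1) - F(0) = (exp(2)/8) - (-3/8) = 3/8 + exp(2)/8.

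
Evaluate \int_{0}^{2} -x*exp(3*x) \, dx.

Integrate by parts once (u = x, dv = -exp(3*x) dx).
An antiderivative is F(x) = (-3*x + 1)*exp(3*x)/9.
Then F(2) - F(0) = (-5*exp(6)/9) - (1/9) = -5*exp(6)/9 - 1/9.

-5*exp(6)/9 - 1/9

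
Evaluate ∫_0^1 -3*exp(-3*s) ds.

An antiderivative is F(s) = exp(-3*s).
Then F(1) - F(0) = (exp(-3)) - (1) = -1 + exp(-3).

-1 + exp(-3)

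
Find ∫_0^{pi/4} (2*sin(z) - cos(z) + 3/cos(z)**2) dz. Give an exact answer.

5 - 3*sqrt(2)/2

An antiderivative is F(z) = -sin(z) - 2*cos(z) + 3*tan(z).
Then F(pi/4) - F(0) = (3 - 3*sqrt(2)/2) - (-2) = 5 - 3*sqrt(2)/2.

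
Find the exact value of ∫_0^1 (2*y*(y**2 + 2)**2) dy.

Let u = y**2 + 2, so du = 2*y dy. When y = 0, u = 2; when y = 1, u = 3.
The integral becomes ∫ u**2 du from 2 to 3, with antiderivative u**3/3.
Back in y: F(y) = (y**2 + 2)**3/3.
Then F(1) - F(0) = (9) - (8/3) = 19/3.

19/3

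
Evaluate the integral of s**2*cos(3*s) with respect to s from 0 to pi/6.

-2/27 + pi**2/108

Integrate by parts twice (u = s^2, dv = cos(3*s) ds).
An antiderivative is F(s) = s**2*sin(3*s)/3 + 2*s*cos(3*s)/9 - 2*sin(3*s)/27.
Then F(pi/6) - F(0) = (-2/27 + pi**2/108) - (0) = -2/27 + pi**2/108.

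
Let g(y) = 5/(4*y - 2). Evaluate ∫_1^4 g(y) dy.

5*log(7)/4

An antiderivative is F(y) = 5*log(4*y - 2)/4.
Then F(4) - F(1) = (5*log(14)/4) - (5*log(2)/4) = 5*log(7)/4.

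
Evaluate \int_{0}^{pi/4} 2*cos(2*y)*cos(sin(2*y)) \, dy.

Let u = sin(2*y), so du = 2*cos(2*y) dy. When y = 0, u = 0; when y = pi/4, u = 1.
The integral becomes ∫ cos(u) du from 0 to 1, with antiderivative sin(u).
Back in y: F(y) = sin(sin(2*y)).
Then F(pi/4) - F(0) = (sin(1)) - (0) = sin(1).

sin(1)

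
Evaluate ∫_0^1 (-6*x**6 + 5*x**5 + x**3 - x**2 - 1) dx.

-31/28

By the power rule, an antiderivative is F(x) = -6*x**7/7 + 5*x**6/6 + x**4/4 - x**3/3 - x.
Then F(1) - F(0) = (-31/28) - (0) = -31/28.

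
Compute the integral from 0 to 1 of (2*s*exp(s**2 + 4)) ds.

Let u = s**2 + 4, so du = 2*s ds. When s = 0, u = 4; when s = 1, u = 5.
The integral becomes ∫ exp(u) du from 4 to 5, with antiderivative exp(u).
Back in s: F(s) = exp(s**2 + 4).
Then F(1) - F(0) = (exp(5)) - (exp(4)) = -exp(4) + exp(5).

-exp(4) + exp(5)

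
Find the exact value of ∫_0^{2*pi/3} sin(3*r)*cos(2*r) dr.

9/10

Use the identity sin(3*r)cos(2*r) = [sin(5*r) + sin(r)]/2.
An antiderivative is F(r) = -cos(r)/2 - cos(5*r)/10.
Then F(2*pi/3) - F(0) = (3/10) - (-3/5) = 9/10.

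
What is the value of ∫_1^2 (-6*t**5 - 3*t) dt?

By the power rule, an antiderivative is F(t) = -t**6 - 3*t**2/2.
Then F(2) - F(1) = (-70) - (-5/2) = -135/2.

-135/2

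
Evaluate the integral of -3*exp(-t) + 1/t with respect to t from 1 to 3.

An antiderivative is F(t) = log(t) + 3*exp(-t).
Then F(3) - F(1) = (3*exp(-3) + log(3)) - (3*exp(-1)) = -3*exp(-1) + 3*exp(-3) + log(3).

-3*exp(-1) + 3*exp(-3) + log(3)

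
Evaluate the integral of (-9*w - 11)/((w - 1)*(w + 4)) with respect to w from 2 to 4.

-10*log(2) + log(3)

Factor the denominator: w**2 + 3*w - 4 = (w + 4)(w - 1).
Partial fractions: (-9*w - 11)/((w - 1)*(w + 4)) = -5/(w + 4) - 4/(w - 1).
An antiderivative is F(w) = -4*log(w - 1) - 5*log(w + 4).
Then F(4) - F(2) = (-15*log(2) - 4*log(3)) - (-5*log(3) - 5*log(2)) = -10*log(2) + log(3).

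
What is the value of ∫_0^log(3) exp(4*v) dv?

Let u = exp(v), so du = exp(v) dv. When v = 0, u = 1; when v = log(3), u = 3.
The integral becomes ∫ u**3 du from 1 to 3, with antiderivative u**4/4.
Back in v: F(v) = exp(4*v)/4.
Then F(log(3)) - F(0) = (81/4) - (1/4) = 20.

20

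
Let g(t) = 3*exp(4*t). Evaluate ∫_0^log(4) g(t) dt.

765/4

Let u = exp(t), so du = exp(t) dt. When t = 0, u = 1; when t = log(4), u = 4.
The integral becomes 3·∫ u**3 du from 1 to 4, with antiderivative 3*u**4/4.
Back in t: F(t) = 3*exp(4*t)/4.
Then F(log(4)) - F(0) = (192) - (3/4) = 765/4.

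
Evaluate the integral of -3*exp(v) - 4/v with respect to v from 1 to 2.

-3*exp(2) - log(16) + 3*exp(1)

An antiderivative is F(v) = -3*exp(v) - 4*log(v).
Then F(2) - F(1) = (-3*exp(2) - log(16)) - (-3*exp(1)) = -3*exp(2) - log(16) + 3*exp(1).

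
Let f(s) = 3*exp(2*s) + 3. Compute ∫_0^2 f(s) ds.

9/2 + 3*exp(4)/2

An antiderivative is F(s) = 3*exp(2*s)/2 + 3*s.
Then F(2) - F(0) = (6 + 3*exp(4)/2) - (3/2) = 9/2 + 3*exp(4)/2.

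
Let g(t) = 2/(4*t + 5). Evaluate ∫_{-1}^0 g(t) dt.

An antiderivative is F(t) = log(4*t + 5)/2.
Then F(0) - F(-1) = (log(5)/2) - (0) = log(5)/2.

log(5)/2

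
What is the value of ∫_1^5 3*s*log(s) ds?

-18 + 75*log(5)/2

Integrate by parts once (u = ln s, dv = 3*s ds).
An antiderivative is F(s) = 3*s**2*(2*log(s) - 1)/4.
Then F(5) - F(1) = (-75/4 + 75*log(5)/2) - (-3/4) = -18 + 75*log(5)/2.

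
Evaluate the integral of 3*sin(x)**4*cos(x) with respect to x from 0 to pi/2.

3/5

Let u = sin(x), so du = cos(x) dx. When x = 0, u = 0; when x = pi/2, u = 1.
The integral becomes 3·∫ u**4 du from 0 to 1, with antiderivative 3*u**5/5.
Back in x: F(x) = 3*sin(x)**5/5.
Then F(pi/2) - F(0) = (3/5) - (0) = 3/5.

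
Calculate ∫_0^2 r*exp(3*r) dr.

1/9 + 5*exp(6)/9

Integrate by parts once (u = r, dv = exp(3*r) dr).
An antiderivative is F(r) = (3*r - 1)*exp(3*r)/9.
Then F(2) - F(0) = (5*exp(6)/9) - (-1/9) = 1/9 + 5*exp(6)/9.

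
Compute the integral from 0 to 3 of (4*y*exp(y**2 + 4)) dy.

-2*(1 - exp(9))*exp(4)

Let u = y**2 + 4, so du = 2*y dy. When y = 0, u = 4; when y = 3, u = 13.
The integral becomes 2·∫ exp(u) du from 4 to 13, with antiderivative 2*exp(u).
Back in y: F(y) = 2*exp(y**2 + 4).
Then F(3) - F(0) = (2*exp(13)) - (2*exp(4)) = -2*(1 - exp(9))*exp(4).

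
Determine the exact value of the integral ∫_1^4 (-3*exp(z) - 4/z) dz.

An antiderivative is F(z) = -3*exp(z) - 4*log(z).
Then F(4) - F(1) = (-3*exp(4) - 8*log(2)) - (-3*exp(1)) = -3*exp(4) - 8*log(2) + 3*exp(1).

-3*exp(4) - 8*log(2) + 3*exp(1)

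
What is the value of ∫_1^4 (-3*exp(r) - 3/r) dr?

An antiderivative is F(r) = -3*exp(r) - 3*log(r).
Then F(4) - F(1) = (-3*exp(4) - 3*log(4)) - (-3*exp(1)) = -3*exp(4) - 3*log(4) + 3*exp(1).

-3*exp(4) - 3*log(4) + 3*exp(1)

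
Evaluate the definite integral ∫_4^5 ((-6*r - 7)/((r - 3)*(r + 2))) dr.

Factor the denominator: r**2 - r - 6 = (r + 2)(r - 3).
Partial fractions: (-6*r - 7)/((r - 3)*(r + 2)) = -1/(r + 2) - 5/(r - 3).
An antiderivative is F(r) = -5*log(r - 3) - log(r + 2).
Then F(5) - F(4) = (-5*log(2) - log(7)) - (-log(6)) = -4*log(2) - log(7) + log(3).

-4*log(2) - log(7) + log(3)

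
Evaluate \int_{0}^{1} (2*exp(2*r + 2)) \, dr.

-exp(2) + exp(4)

Let u = 2*r + 2, so du = 2 dr. When r = 0, u = 2; when r = 1, u = 4.
The integral becomes ∫ exp(u) du from 2 to 4, with antiderivative exp(u).
Back in r: F(r) = exp(2*r + 2).
Then F(1) - F(0) = (exp(4)) - (exp(2)) = -exp(2) + exp(4).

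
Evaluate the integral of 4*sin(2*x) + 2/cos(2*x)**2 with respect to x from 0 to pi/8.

3 - sqrt(2)

An antiderivative is F(x) = -2*cos(2*x) + tan(2*x).
Then F(pi/8) - F(0) = (1 - sqrt(2)) - (-2) = 3 - sqrt(2).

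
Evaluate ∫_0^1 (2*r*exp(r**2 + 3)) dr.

-exp(3) + exp(4)

Let u = r**2 + 3, so du = 2*r dr. When r = 0, u = 3; when r = 1, u = 4.
The integral becomes ∫ exp(u) du from 3 to 4, with antiderivative exp(u).
Back in r: F(r) = exp(r**2 + 3).
Then F(1) - F(0) = (exp(4)) - (exp(3)) = -exp(3) + exp(4).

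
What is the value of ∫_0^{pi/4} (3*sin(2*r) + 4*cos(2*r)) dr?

An antiderivative is F(r) = 2*sin(2*r) - 3*cos(2*r)/2.
Then F(pi/4) - F(0) = (2) - (-3/2) = 7/2.

7/2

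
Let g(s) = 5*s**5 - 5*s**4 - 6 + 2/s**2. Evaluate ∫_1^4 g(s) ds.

2373

By the power rule, an antiderivative is F(s) = 5*s**6/6 - s**5 - 6*s - 2/s.
Then F(4) - F(1) = (14189/6) - (-49/6) = 2373.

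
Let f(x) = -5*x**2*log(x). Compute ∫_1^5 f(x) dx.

620/9 - 625*log(5)/3

Integrate by parts once (u = ln x, dv = -5*x**2 dx).
An antiderivative is F(x) = -5*x**3*(3*log(x) - 1)/9.
Then F(5) - F(1) = (625/9 - 625*log(5)/3) - (5/9) = 620/9 - 625*log(5)/3.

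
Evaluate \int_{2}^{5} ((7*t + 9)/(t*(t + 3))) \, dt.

-log(5) + 9*log(2)

Factor the denominator: t**2 + 3*t = (t + 3)t.
Partial fractions: (7*t + 9)/(t*(t + 3)) = 4/(t + 3) + 3/t.
An antiderivative is F(t) = 3*log(t) + 4*log(t + 3).
Then F(5) - F(2) = (3*log(5) + 12*log(2)) - (3*log(2) + 4*log(5)) = -log(5) + 9*log(2).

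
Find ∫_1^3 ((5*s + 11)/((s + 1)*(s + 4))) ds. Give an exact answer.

-3*log(5) + 2*log(2) + 3*log(7)

Factor the denominator: s**2 + 5*s + 4 = (s + 4)(s + 1).
Partial fractions: (5*s + 11)/((s + 1)*(s + 4)) = 3/(s + 4) + 2/(s + 1).
An antiderivative is F(s) = 2*log(s + 1) + 3*log(s + 4).
Then F(3) - F(1) = (4*log(2) + 3*log(7)) - (2*log(2) + 3*log(5)) = -3*log(5) + 2*log(2) + 3*log(7).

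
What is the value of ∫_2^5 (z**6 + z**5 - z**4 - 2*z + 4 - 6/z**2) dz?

917457/70

By the power rule, an antiderivative is F(z) = z**7/7 + z**6/6 - z**5/5 - z**2 + 4*z + 6/z.
Then F(5) - F(2) = (2758577/210) - (3103/105) = 917457/70.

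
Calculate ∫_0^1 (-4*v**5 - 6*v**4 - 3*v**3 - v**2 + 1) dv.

-39/20

By the power rule, an antiderivative is F(v) = -2*v**6/3 - 6*v**5/5 - 3*v**4/4 - v**3/3 + v.
Then F(1) - F(0) = (-39/20) - (0) = -39/20.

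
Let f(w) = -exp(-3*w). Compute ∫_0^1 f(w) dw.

(1 - exp(3))*exp(-3)/3

An antiderivative is F(w) = exp(-3*w)/3.
Then F(1) - F(0) = (exp(-3)/3) - (1/3) = (1 - exp(3))*exp(-3)/3.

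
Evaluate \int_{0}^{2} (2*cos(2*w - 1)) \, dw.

sin(3) + sin(1)

Let u = 2*w - 1, so du = 2 dw. When w = 0, u = -1; when w = 2, u = 3.
The integral becomes ∫ cos(u) du from -1 to 3, with antiderivative sin(u).
Back in w: F(w) = sin(2*w - 1).
Then F(2) - F(0) = (sin(3)) - (-sin(1)) = sin(3) + sin(1).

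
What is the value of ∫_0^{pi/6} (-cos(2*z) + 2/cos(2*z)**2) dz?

An antiderivative is F(z) = -sin(2*z)/2 + tan(2*z).
Then F(pi/6) - F(0) = (3*sqrt(3)/4) - (0) = 3*sqrt(3)/4.

3*sqrt(3)/4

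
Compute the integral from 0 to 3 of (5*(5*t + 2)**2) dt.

1635

Let u = 5*t + 2, so du = 5 dt. When t = 0, u = 2; when t = 3, u = 17.
The integral becomes ∫ u**2 du from 2 to 17, with antiderivative u**3/3.
Back in t: F(t) = (5*t + 2)**3/3.
Then F(3) - F(0) = (4913/3) - (8/3) = 1635.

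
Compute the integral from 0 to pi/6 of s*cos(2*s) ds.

Integrate by parts once (u = s, dv = cos(2*s) ds).
An antiderivative is F(s) = s*sin(2*s)/2 + cos(2*s)/4.
Then F(pi/6) - F(0) = (1/8 + sqrt(3)*pi/24) - (1/4) = -1/8 + sqrt(3)*pi/24.

-1/8 + sqrt(3)*pi/24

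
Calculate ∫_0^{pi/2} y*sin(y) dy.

Integrate by parts once (u = y, dv = sin(y) dy).
An antiderivative is F(y) = -y*cos(y) + sin(y).
Then F(pi/2) - F(0) = (1) - (0) = 1.

1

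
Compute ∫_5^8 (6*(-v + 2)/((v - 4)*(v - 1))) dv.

-2*log(7) - 4*log(2)

Factor the denominator: v**2 - 5*v + 4 = (v - 1)(v - 4).
Partial fractions: 6*(-v + 2)/((v - 4)*(v - 1)) = -2/(v - 1) - 4/(v - 4).
An antiderivative is F(v) = -4*log(v - 4) - 2*log(v - 1).
Then F(8) - F(5) = (-8*log(2) - 2*log(7)) - (-log(16)) = -2*log(7) - 4*log(2).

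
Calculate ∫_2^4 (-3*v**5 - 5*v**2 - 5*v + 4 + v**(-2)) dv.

-25573/12

By the power rule, an antiderivative is F(v) = -v**6/2 - 5*v**3/3 - 5*v**2/2 + 4*v - 1/v.
Then F(4) - F(2) = (-26147/12) - (-287/6) = -25573/12.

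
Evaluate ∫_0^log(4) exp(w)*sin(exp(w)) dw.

cos(1) - cos(4)

Let u = exp(w), so du = exp(w) dw. When w = 0, u = 1; when w = log(4), u = 4.
The integral becomes ∫ sin(u) du from 1 to 4, with antiderivative -cos(u).
Back in w: F(w) = -cos(exp(w)).
Then F(log(4)) - F(0) = (-cos(4)) - (-cos(1)) = cos(1) - cos(4).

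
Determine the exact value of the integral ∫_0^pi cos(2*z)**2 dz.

Use the identity cos^2(2*z) = (1 + cos(4*z))/2.
An antiderivative is F(z) = z/2 + sin(4*z)/8.
Then F(pi) - F(0) = (pi/2) - (0) = pi/2.

pi/2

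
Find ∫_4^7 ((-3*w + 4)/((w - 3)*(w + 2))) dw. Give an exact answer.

Factor the denominator: w**2 - w - 6 = (w + 2)(w - 3).
Partial fractions: (-3*w + 4)/((w - 3)*(w + 2)) = -2/(w + 2) - 1/(w - 3).
An antiderivative is F(w) = -log(w - 3) - 2*log(w + 2).
Then F(7) - F(4) = (-4*log(3) - 2*log(2)) - (-log(36)) = -log(9).

-log(9)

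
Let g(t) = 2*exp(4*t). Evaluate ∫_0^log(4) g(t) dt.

255/2

Let u = exp(t), so du = exp(t) dt. When t = 0, u = 1; when t = log(4), u = 4.
The integral becomes 2·∫ u**3 du from 1 to 4, with antiderivative u**4/2.
Back in t: F(t) = exp(4*t)/2.
Then F(log(4)) - F(0) = (128) - (1/2) = 255/2.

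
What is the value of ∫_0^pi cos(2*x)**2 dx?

pi/2

Use the identity cos^2(2*x) = (1 + cos(4*x))/2.
An antiderivative is F(x) = x/2 + sin(4*x)/8.
Then F(pi) - F(0) = (pi/2) - (0) = pi/2.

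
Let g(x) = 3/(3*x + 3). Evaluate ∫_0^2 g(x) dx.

Let u = 3*x + 3, so du = 3 dx. When x = 0, u = 3; when x = 2, u = 9.
The integral becomes ∫ 1/u du from 3 to 9, with antiderivative log(u).
Back in x: F(x) = log(3*x + 3).
Then F(2) - F(0) = (log(9)) - (log(3)) = log(3).

log(3)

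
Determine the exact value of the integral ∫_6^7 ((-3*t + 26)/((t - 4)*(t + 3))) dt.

Factor the denominator: t**2 - t - 12 = (t + 3)(t - 4).
Partial fractions: (-3*t + 26)/((t - 4)*(t + 3)) = -5/(t + 3) + 2/(t - 4).
An antiderivative is F(t) = 2*log(t - 4) - 5*log(t + 3).
Then F(7) - F(6) = (-5*log(5) - 5*log(2) + 2*log(3)) - (-10*log(3) + 2*log(2)) = -5*log(5) - 7*log(2) + 12*log(3).

-5*log(5) - 7*log(2) + 12*log(3)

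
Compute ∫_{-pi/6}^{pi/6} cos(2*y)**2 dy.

sqrt(3)/8 + pi/6

Use the identity cos^2(2*y) = (1 + cos(4*y))/2.
An antiderivative is F(y) = y/2 + sin(4*y)/8.
Then F(pi/6) - F(-pi/6) = (sqrt(3)/16 + pi/12) - (-pi/12 - sqrt(3)/16) = sqrt(3)/8 + pi/6.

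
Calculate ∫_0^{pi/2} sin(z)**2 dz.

Use the identity sin^2(z) = (1 - cos(2*z))/2.
An antiderivative is F(z) = z/2 - sin(2*z)/4.
Then F(pi/2) - F(0) = (pi/4) - (0) = pi/4.

pi/4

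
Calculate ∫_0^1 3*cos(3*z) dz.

sin(3)

Let u = 3*z, so du = 3 dz. When z = 0, u = 0; when z = 1, u = 3.
The integral becomes ∫ cos(u) du from 0 to 3, with antiderivative sin(u).
Back in z: F(z) = sin(3*z).
Then F(1) - F(0) = (sin(3)) - (0) = sin(3).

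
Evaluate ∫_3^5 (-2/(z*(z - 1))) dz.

log(25/36)

Factor the denominator: z**2 - z = z(z - 1).
Partial fractions: -2/(z*(z - 1)) = 2/z - 2/(z - 1).
An antiderivative is F(z) = 2*log(z) - 2*log(z - 1).
Then F(5) - F(3) = (log(25/16)) - (log(9/4)) = log(25/36).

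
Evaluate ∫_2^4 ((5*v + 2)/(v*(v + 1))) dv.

-3*log(3) + 2*log(2) + 3*log(5)

Factor the denominator: v**2 + v = (v + 1)v.
Partial fractions: (5*v + 2)/(v*(v + 1)) = 3/(v + 1) + 2/v.
An antiderivative is F(v) = 2*log(v) + 3*log(v + 1).
Then F(4) - F(2) = (4*log(2) + 3*log(5)) - (2*log(2) + 3*log(3)) = -3*log(3) + 2*log(2) + 3*log(5).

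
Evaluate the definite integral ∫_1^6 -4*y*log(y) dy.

Integrate by parts once (u = ln y, dv = -4*y dy).
An antiderivative is F(y) = -y**2*(2*log(y) - 1).
Then F(6) - F(1) = (-72*log(3) - 72*log(2) + 36) - (1) = -72*log(3) - 72*log(2) + 35.

-72*log(3) - 72*log(2) + 35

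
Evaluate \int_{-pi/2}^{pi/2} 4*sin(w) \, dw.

0

An antiderivative is F(w) = -4*cos(w).
Then F(pi/2) - F(-pi/2) = (0) - (0) = 0.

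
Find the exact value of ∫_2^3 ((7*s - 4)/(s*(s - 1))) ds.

log(81/2)

Factor the denominator: s**2 - s = s(s - 1).
Partial fractions: (7*s - 4)/(s*(s - 1)) = 4/s + 3/(s - 1).
An antiderivative is F(s) = 4*log(s) + 3*log(s - 1).
Then F(3) - F(2) = (3*log(2) + 4*log(3)) - (log(16)) = log(81/2).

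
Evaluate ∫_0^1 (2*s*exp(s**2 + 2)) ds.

Let u = s**2 + 2, so du = 2*s ds. When s = 0, u = 2; when s = 1, u = 3.
The integral becomes ∫ exp(u) du from 2 to 3, with antiderivative exp(u).
Back in s: F(s) = exp(s**2 + 2).
Then F(1) - F(0) = (exp(3)) - (exp(2)) = -exp(2) + exp(3).

-exp(2) + exp(3)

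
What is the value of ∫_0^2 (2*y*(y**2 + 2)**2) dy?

Let u = y**2 + 2, so du = 2*y dy. When y = 0, u = 2; when y = 2, u = 6.
The integral becomes ∫ u**2 du from 2 to 6, with antiderivative u**3/3.
Back in y: F(y) = (y**2 + 2)**3/3.
Then F(2) - F(0) = (72) - (8/3) = 208/3.

208/3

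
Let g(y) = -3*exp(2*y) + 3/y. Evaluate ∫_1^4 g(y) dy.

-3*exp(8)/2 + log(64) + 3*exp(2)/2

An antiderivative is F(y) = -3*exp(2*y)/2 + 3*log(y).
Then F(4) - F(1) = (-3*exp(8)/2 + log(64)) - (-3*exp(2)/2) = -3*exp(8)/2 + log(64) + 3*exp(2)/2.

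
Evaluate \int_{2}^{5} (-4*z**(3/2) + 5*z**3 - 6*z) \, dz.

-40*sqrt(5) + 32*sqrt(2)/5 + 2793/4

By the power rule, an antiderivative is F(z) = -8*z**(5/2)/5 + 5*z**4/4 - 3*z**2.
Then F(5) - F(2) = (2825/4 - 40*sqrt(5)) - (8 - 32*sqrt(2)/5) = -40*sqrt(5) + 32*sqrt(2)/5 + 2793/4.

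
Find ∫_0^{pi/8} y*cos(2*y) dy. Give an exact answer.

Integrate by parts once (u = y, dv = cos(2*y) dy).
An antiderivative is F(y) = y*sin(2*y)/2 + cos(2*y)/4.
Then F(pi/8) - F(0) = (sqrt(2)*(pi + 4)/32) - (1/4) = -1/4 + sqrt(2)*pi/32 + sqrt(2)/8.

-1/4 + sqrt(2)*pi/32 + sqrt(2)/8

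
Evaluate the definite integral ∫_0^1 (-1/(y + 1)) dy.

An antiderivative is F(y) = -log(y + 1).
Then F(1) - F(0) = (-log(2)) - (0) = -log(2).

-log(2)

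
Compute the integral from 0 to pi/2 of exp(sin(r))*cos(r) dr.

-1 + E

Let u = sin(r), so du = cos(r) dr. When r = 0, u = 0; when r = pi/2, u = 1.
The integral becomes ∫ exp(u) du from 0 to 1, with antiderivative exp(u).
Back in r: F(r) = exp(sin(r)).
Then F(pi/2) - F(0) = (E) - (1) = -1 + E.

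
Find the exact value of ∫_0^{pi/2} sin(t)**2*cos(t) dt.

Let u = sin(t), so du = cos(t) dt. When t = 0, u = 0; when t = pi/2, u = 1.
The integral becomes ∫ u**2 du from 0 to 1, with antiderivative u**3/3.
Back in t: F(t) = sin(t)**3/3.
Then F(pi/2) - F(0) = (1/3) - (0) = 1/3.

1/3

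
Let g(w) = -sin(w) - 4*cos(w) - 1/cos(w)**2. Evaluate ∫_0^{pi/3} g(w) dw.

-3*sqrt(3) - 1/2

An antiderivative is F(w) = -4*sin(w) + cos(w) - tan(w).
Then F(pi/3) - F(0) = (1/2 - 3*sqrt(3)) - (1) = -3*sqrt(3) - 1/2.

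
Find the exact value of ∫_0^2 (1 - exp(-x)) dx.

An antiderivative is F(x) = x + exp(-x).
Then F(2) - F(0) = (exp(-2) + 2) - (1) = exp(-2) + 1.

exp(-2) + 1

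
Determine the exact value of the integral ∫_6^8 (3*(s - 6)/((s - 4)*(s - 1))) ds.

Factor the denominator: s**2 - 5*s + 4 = (s - 1)(s - 4).
Partial fractions: 3*(s - 6)/((s - 4)*(s - 1)) = 5/(s - 1) - 2/(s - 4).
An antiderivative is F(s) = -2*log(s - 4) + 5*log(s - 1).
Then F(8) - F(6) = (-4*log(2) + 5*log(7)) - (-2*log(2) + 5*log(5)) = -5*log(5) - 2*log(2) + 5*log(7).

-5*log(5) - 2*log(2) + 5*log(7)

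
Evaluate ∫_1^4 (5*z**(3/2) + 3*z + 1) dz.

175/2

By the power rule, an antiderivative is F(z) = 2*z**(5/2) + 3*z**2/2 + z.
Then F(4) - F(1) = (92) - (9/2) = 175/2.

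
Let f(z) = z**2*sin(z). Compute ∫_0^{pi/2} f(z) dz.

-2 + pi

Integrate by parts twice (u = z^2, dv = sin(z) dz).
An antiderivative is F(z) = -z**2*cos(z) + 2*z*sin(z) + 2*cos(z).
Then F(pi/2) - F(0) = (pi) - (2) = -2 + pi.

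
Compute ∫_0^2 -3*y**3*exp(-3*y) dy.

-2/9 + 122*exp(-6)/9

Integrate by parts 3 times (u = y^3, dv = -3*exp(-3*y) dy).
An antiderivative is F(y) = (9*y**3 + 9*y**2 + 6*y + 2)*exp(-3*y)/9.
Then F(2) - F(0) = (122*exp(-6)/9) - (2/9) = -2/9 + 122*exp(-6)/9.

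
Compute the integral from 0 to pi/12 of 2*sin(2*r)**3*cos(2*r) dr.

1/64

Let u = sin(2*r), so du = 2*cos(2*r) dr. When r = 0, u = 0; when r = pi/12, u = 1/2.
The integral becomes ∫ u**3 du from 0 to 1/2, with antiderivative u**4/4.
Back in r: F(r) = sin(2*r)**4/4.
Then F(pi/12) - F(0) = (1/64) - (0) = 1/64.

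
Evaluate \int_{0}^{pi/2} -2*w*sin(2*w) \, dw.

Integrate by parts once (u = w, dv = -2*sin(2*w) dw).
An antiderivative is F(w) = w*cos(2*w) - sin(2*w)/2.
Then F(pi/2) - F(0) = (-pi/2) - (0) = -pi/2.

-pi/2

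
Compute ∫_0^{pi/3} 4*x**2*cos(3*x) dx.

-8*pi/27

Integrate by parts twice (u = x^2, dv = 4*cos(3*x) dx).
An antiderivative is F(x) = 4*x**2*sin(3*x)/3 + 8*x*cos(3*x)/9 - 8*sin(3*x)/27.
Then F(pi/3) - F(0) = (-8*pi/27) - (0) = -8*pi/27.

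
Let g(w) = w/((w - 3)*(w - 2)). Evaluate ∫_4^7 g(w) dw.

Factor the denominator: w**2 - 5*w + 6 = (w - 2)(w - 3).
Partial fractions: w/((w - 3)*(w - 2)) = -2/(w - 2) + 3/(w - 3).
An antiderivative is F(w) = 3*log(w - 3) - 2*log(w - 2).
Then F(7) - F(4) = (log(64/25)) - (-log(4)) = -2*log(5) + 8*log(2).

-2*log(5) + 8*log(2)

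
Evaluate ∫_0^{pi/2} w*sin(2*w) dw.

Integrate by parts once (u = w, dv = sin(2*w) dw).
An antiderivative is F(w) = -w*cos(2*w)/2 + sin(2*w)/4.
Then F(pi/2) - F(0) = (pi/4) - (0) = pi/4.

pi/4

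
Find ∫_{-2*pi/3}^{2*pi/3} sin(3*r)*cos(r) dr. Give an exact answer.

Use the identity sin(3*r)cos(r) = [sin(4*r) + sin(2*r)]/2.
An antiderivative is F(r) = -cos(2*r)/4 - cos(4*r)/8.
Then F(2*pi/3) - F(-2*pi/3) = (3/16) - (3/16) = 0.

0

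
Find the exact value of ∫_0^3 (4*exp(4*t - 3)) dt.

-(1 - exp(12))*exp(-3)

Let u = 4*t - 3, so du = 4 dt. When t = 0, u = -3; when t = 3, u = 9.
The integral becomes ∫ exp(u) du from -3 to 9, with antiderivative exp(u).
Back in t: F(t) = exp(4*t - 3).
Then F(3) - F(0) = (exp(9)) - (exp(-3)) = -(1 - exp(12))*exp(-3).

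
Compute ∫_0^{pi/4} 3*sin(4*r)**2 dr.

Use the identity sin^2(4*r) = (1 - cos(8*r))/2.
An antiderivative is F(r) = 3*r/2 - 3*sin(8*r)/16.
Then F(pi/4) - F(0) = (3*pi/8) - (0) = 3*pi/8.

3*pi/8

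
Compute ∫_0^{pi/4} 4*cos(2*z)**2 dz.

pi/2

Use the identity cos^2(2*z) = (1 + cos(4*z))/2.
An antiderivative is F(z) = 2*z + sin(4*z)/2.
Then F(pi/4) - F(0) = (pi/2) - (0) = pi/2.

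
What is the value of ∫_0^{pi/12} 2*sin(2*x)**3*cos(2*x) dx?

1/64

Let u = sin(2*x), so du = 2*cos(2*x) dx. When x = 0, u = 0; when x = pi/12, u = 1/2.
The integral becomes ∫ u**3 du from 0 to 1/2, with antiderivative u**4/4.
Back in x: F(x) = sin(2*x)**4/4.
Then F(pi/12) - F(0) = (1/64) - (0) = 1/64.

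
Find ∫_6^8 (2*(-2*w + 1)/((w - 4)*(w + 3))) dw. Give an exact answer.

-2*log(11) - 2*log(2) + 4*log(3)

Factor the denominator: w**2 - w - 12 = (w + 3)(w - 4).
Partial fractions: 2*(-2*w + 1)/((w - 4)*(w + 3)) = -2/(w + 3) - 2/(w - 4).
An antiderivative is F(w) = -2*log(w - 4) - 2*log(w + 3).
Then F(8) - F(6) = (-2*log(11) - 4*log(2)) - (-4*log(3) - 2*log(2)) = -2*log(11) - 2*log(2) + 4*log(3).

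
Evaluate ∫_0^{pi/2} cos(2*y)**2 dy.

pi/4

Use the identity cos^2(2*y) = (1 + cos(4*y))/2.
An antiderivative is F(y) = y/2 + sin(4*y)/8.
Then F(pi/2) - F(0) = (pi/4) - (0) = pi/4.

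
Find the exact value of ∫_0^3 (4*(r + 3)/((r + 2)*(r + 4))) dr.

Factor the denominator: r**2 + 6*r + 8 = (r + 4)(r + 2).
Partial fractions: 4*(r + 3)/((r + 2)*(r + 4)) = 2/(r + 4) + 2/(r + 2).
An antiderivative is F(r) = 2*log(r + 2) + 2*log(r + 4).
Then F(3) - F(0) = (2*log(5) + 2*log(7)) - (log(64)) = -6*log(2) + 2*log(5) + 2*log(7).

-6*log(2) + 2*log(5) + 2*log(7)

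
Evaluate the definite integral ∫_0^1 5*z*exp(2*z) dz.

5/4 + 5*exp(2)/4

Integrate by parts once (u = z, dv = 5*exp(2*z) dz).
An antiderivative is F(z) = (10*z - 5)*exp(2*z)/4.
Then F(1) - F(0) = (5*exp(2)/4) - (-5/4) = 5/4 + 5*exp(2)/4.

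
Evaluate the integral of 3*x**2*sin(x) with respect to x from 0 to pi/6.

Integrate by parts twice (u = x^2, dv = 3*sin(x) dx).
An antiderivative is F(x) = -3*x**2*cos(x) + 6*x*sin(x) + 6*cos(x).
Then F(pi/6) - F(0) = (-sqrt(3)*pi**2/24 + pi/2 + 3*sqrt(3)) - (6) = -6 - sqrt(3)*pi**2/24 + pi/2 + 3*sqrt(3).

-6 - sqrt(3)*pi**2/24 + pi/2 + 3*sqrt(3)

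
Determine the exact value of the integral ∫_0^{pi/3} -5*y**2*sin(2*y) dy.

Integrate by parts twice (u = y^2, dv = -5*sin(2*y) dy).
An antiderivative is F(y) = 5*y**2*cos(2*y)/2 - 5*y*sin(2*y)/2 - 5*cos(2*y)/4.
Then F(pi/3) - F(0) = (-5*sqrt(3)*pi/12 - 5*pi**2/36 + 5/8) - (-5/4) = -5*sqrt(3)*pi/12 - 5*pi**2/36 + 15/8.

-5*sqrt(3)*pi/12 - 5*pi**2/36 + 15/8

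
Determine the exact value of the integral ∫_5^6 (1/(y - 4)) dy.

log(2)

An antiderivative is F(y) = log(y - 4).
Then F(6) - F(5) = (log(2)) - (0) = log(2).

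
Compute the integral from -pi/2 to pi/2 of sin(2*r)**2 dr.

pi/2

Use the identity sin^2(2*r) = (1 - cos(4*r))/2.
An antiderivative is F(r) = r/2 - sin(4*r)/8.
Then F(pi/2) - F(-pi/2) = (pi/4) - (-pi/4) = pi/2.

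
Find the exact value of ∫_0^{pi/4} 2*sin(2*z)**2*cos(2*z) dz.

1/3

Let u = sin(2*z), so du = 2*cos(2*z) dz. When z = 0, u = 0; when z = pi/4, u = 1.
The integral becomes ∫ u**2 du from 0 to 1, with antiderivative u**3/3.
Back in z: F(z) = sin(2*z)**3/3.
Then F(pi/4) - F(0) = (1/3) - (0) = 1/3.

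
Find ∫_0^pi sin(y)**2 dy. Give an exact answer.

Use the identity sin^2(y) = (1 - cos(2*y))/2.
An antiderivative is F(y) = y/2 - sin(2*y)/4.
Then F(pi) - F(0) = (pi/2) - (0) = pi/2.

pi/2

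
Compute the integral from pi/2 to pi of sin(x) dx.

An antiderivative is F(x) = -cos(x).
Then F(pi) - F(pi/2) = (1) - (0) = 1.

1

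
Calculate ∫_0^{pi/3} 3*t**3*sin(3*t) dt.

Integrate by parts 3 times (u = t^3, dv = 3*sin(3*t) dt).
An antiderivative is F(t) = -t**3*cos(3*t) + t**2*sin(3*t) + 2*t*cos(3*t)/3 - 2*sin(3*t)/9.
Then F(pi/3) - F(0) = (pi*(-6 + pi**2)/27) - (0) = pi*(-6 + pi**2)/27.

pi*(-6 + pi**2)/27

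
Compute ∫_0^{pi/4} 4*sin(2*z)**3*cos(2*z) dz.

1/2

Let u = sin(2*z), so du = 2*cos(2*z) dz. When z = 0, u = 0; when z = pi/4, u = 1.
The integral becomes 2·∫ u**3 du from 0 to 1, with antiderivative u**4/2.
Back in z: F(z) = sin(2*z)**4/2.
Then F(pi/4) - F(0) = (1/2) - (0) = 1/2.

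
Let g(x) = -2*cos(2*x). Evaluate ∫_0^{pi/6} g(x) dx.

An antiderivative is F(x) = -sin(2*x).
Then F(pi/6) - F(0) = (-sqrt(3)/2) - (0) = -sqrt(3)/2.

-sqrt(3)/2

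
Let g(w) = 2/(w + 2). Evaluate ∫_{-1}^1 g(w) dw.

An antiderivative is F(w) = 2*log(w + 2).
Then F(1) - F(-1) = (log(9)) - (0) = log(9).

log(9)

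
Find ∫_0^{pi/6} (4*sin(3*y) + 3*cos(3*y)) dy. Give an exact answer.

An antiderivative is F(y) = sin(3*y) - 4*cos(3*y)/3.
Then F(pi/6) - F(0) = (1) - (-4/3) = 7/3.

7/3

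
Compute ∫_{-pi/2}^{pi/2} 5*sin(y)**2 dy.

5*pi/2

Use the identity sin^2(y) = (1 - cos(2*y))/2.
An antiderivative is F(y) = 5*y/2 - 5*sin(2*y)/4.
Then F(pi/2) - F(-pi/2) = (5*pi/4) - (-5*pi/4) = 5*pi/2.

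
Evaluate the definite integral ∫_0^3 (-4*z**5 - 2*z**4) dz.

-2916/5

By the power rule, an antiderivative is F(z) = -2*z**6/3 - 2*z**5/5.
Then F(3) - F(0) = (-2916/5) - (0) = -2916/5.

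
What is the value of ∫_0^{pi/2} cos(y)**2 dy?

pi/4

Use the identity cos^2(y) = (1 + cos(2*y))/2.
An antiderivative is F(y) = y/2 + sin(2*y)/4.
Then F(pi/2) - F(0) = (pi/4) - (0) = pi/4.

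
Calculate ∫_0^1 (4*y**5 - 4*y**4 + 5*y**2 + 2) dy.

53/15

By the power rule, an antiderivative is F(y) = 2*y**6/3 - 4*y**5/5 + 5*y**3/3 + 2*y.
Then F(1) - F(0) = (53/15) - (0) = 53/15.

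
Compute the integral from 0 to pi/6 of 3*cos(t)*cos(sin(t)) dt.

3*sin(1/2)

Let u = sin(t), so du = cos(t) dt. When t = 0, u = 0; when t = pi/6, u = 1/2.
The integral becomes 3·∫ cos(u) du from 0 to 1/2, with antiderivative 3*sin(u).
Back in t: F(t) = 3*sin(sin(t)).
Then F(pi/6) - F(0) = (3*sin(1/2)) - (0) = 3*sin(1/2).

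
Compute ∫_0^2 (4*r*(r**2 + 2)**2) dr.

416/3

Let u = r**2 + 2, so du = 2*r dr. When r = 0, u = 2; when r = 2, u = 6.
The integral becomes 2·∫ u**2 du from 2 to 6, with antiderivative 2*u**3/3.
Back in r: F(r) = 2*(r**2 + 2)**3/3.
Then F(2) - F(0) = (144) - (16/3) = 416/3.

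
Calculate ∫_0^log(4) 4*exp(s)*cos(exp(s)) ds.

-4*sin(1) + 4*sin(4)

Let u = exp(s), so du = exp(s) ds. When s = 0, u = 1; when s = log(4), u = 4.
The integral becomes 4·∫ cos(u) du from 1 to 4, with antiderivative 4*sin(u).
Back in s: F(s) = 4*sin(exp(s)).
Then F(log(4)) - F(0) = (4*sin(4)) - (4*sin(1)) = -4*sin(1) + 4*sin(4).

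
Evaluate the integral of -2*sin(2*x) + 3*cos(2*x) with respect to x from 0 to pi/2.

-2

An antiderivative is F(x) = 3*sin(2*x)/2 + cos(2*x).
Then F(pi/2) - F(0) = (-1) - (1) = -2.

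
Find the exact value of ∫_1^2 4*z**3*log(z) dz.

-15/4 + 16*log(2)

Integrate by parts once (u = ln z, dv = 4*z**3 dz).
An antiderivative is F(z) = z**4*(4*log(z) - 1)/4.
Then F(2) - F(1) = (-4 + 16*log(2)) - (-1/4) = -15/4 + 16*log(2).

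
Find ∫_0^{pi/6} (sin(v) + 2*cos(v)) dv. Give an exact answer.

2 - sqrt(3)/2

An antiderivative is F(v) = 2*sin(v) - cos(v).
Then F(pi/6) - F(0) = (1 - sqrt(3)/2) - (-1) = 2 - sqrt(3)/2.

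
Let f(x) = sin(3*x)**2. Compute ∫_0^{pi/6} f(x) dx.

pi/12

Use the identity sin^2(3*x) = (1 - cos(6*x))/2.
An antiderivative is F(x) = x/2 - sin(6*x)/12.
Then F(pi/6) - F(0) = (pi/12) - (0) = pi/12.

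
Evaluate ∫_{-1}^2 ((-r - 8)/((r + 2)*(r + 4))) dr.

Factor the denominator: r**2 + 6*r + 8 = (r + 4)(r + 2).
Partial fractions: (-r - 8)/((r + 2)*(r + 4)) = 2/(r + 4) - 3/(r + 2).
An antiderivative is F(r) = -3*log(r + 2) + 2*log(r + 4).
Then F(2) - F(-1) = (log(9/16)) - (log(9)) = -log(16).

-log(16)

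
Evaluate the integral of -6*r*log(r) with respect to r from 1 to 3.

Integrate by parts once (u = ln r, dv = -6*r dr).
An antiderivative is F(r) = -3*r**2*(2*log(r) - 1)/2.
Then F(3) - F(1) = (27/2 - 27*log(3)) - (3/2) = 12 - 27*log(3).

12 - 27*log(3)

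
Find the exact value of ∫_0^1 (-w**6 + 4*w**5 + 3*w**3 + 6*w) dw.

359/84

By the power rule, an antiderivative is F(w) = -w**7/7 + 2*w**6/3 + 3*w**4/4 + 3*w**2.
Then F(1) - F(0) = (359/84) - (0) = 359/84.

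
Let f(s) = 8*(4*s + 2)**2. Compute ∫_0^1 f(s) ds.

416/3

Let u = 4*s + 2, so du = 4 ds. When s = 0, u = 2; when s = 1, u = 6.
The integral becomes 2·∫ u**2 du from 2 to 6, with antiderivative 2*u**3/3.
Back in s: F(s) = 2*(4*s + 2)**3/3.
Then F(1) - F(0) = (144) - (16/3) = 416/3.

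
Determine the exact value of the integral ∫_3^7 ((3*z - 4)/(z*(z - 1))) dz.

Factor the denominator: z**2 - z = z(z - 1).
Partial fractions: (3*z - 4)/(z*(z - 1)) = 4/z - 1/(z - 1).
An antiderivative is F(z) = 4*log(z) - log(z - 1).
Then F(7) - F(3) = (-log(3) - log(2) + 4*log(7)) - (log(81/2)) = -5*log(3) + 4*log(7).

-5*log(3) + 4*log(7)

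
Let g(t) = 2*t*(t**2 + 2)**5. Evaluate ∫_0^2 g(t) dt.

23296/3

Let u = t**2 + 2, so du = 2*t dt. When t = 0, u = 2; when t = 2, u = 6.
The integral becomes ∫ u**5 du from 2 to 6, with antiderivative u**6/6.
Back in t: F(t) = (t**2 + 2)**6/6.
Then F(2) - F(0) = (7776) - (32/3) = 23296/3.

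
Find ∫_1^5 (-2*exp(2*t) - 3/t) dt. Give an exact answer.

An antiderivative is F(t) = -exp(2*t) - 3*log(t).
Then F(5) - F(1) = (-exp(10) - 3*log(5)) - (-exp(2)) = -exp(10) - 3*log(5) + exp(2).

-exp(10) - 3*log(5) + exp(2)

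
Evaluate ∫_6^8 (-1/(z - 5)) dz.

-log(3)

An antiderivative is F(z) = -log(z - 5).
Then F(8) - F(6) = (-log(3)) - (0) = -log(3).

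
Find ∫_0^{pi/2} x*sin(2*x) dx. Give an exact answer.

Integrate by parts once (u = x, dv = sin(2*x) dx).
An antiderivative is F(x) = -x*cos(2*x)/2 + sin(2*x)/4.
Then F(pi/2) - F(0) = (pi/4) - (0) = pi/4.

pi/4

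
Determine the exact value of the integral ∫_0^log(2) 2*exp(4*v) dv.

15/2

Let u = exp(v), so du = exp(v) dv. When v = 0, u = 1; when v = log(2), u = 2.
The integral becomes 2·∫ u**3 du from 1 to 2, with antiderivative u**4/2.
Back in v: F(v) = exp(4*v)/2.
Then F(log(2)) - F(0) = (8) - (1/2) = 15/2.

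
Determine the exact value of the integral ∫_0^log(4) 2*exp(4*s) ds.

Let u = exp(s), so du = exp(s) ds. When s = 0, u = 1; when s = log(4), u = 4.
The integral becomes 2·∫ u**3 du from 1 to 4, with antiderivative u**4/2.
Back in s: F(s) = exp(4*s)/2.
Then F(log(4)) - F(0) = (128) - (1/2) = 255/2.

255/2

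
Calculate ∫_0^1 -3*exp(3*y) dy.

An antiderivative is F(y) = -exp(3*y).
Then F(1) - F(0) = (-exp(3)) - (-1) = 1 - exp(3).

1 - exp(3)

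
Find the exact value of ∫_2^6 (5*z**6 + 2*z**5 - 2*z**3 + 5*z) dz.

4511504/21

By the power rule, an antiderivative is F(z) = 5*z**7/7 + z**6/3 - z**4/2 + 5*z**2/2.
Then F(6) - F(2) = (1504638/7) - (2410/21) = 4511504/21.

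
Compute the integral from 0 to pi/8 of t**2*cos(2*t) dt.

Integrate by parts twice (u = t^2, dv = cos(2*t) dt).
An antiderivative is F(t) = t**2*sin(2*t)/2 + t*cos(2*t)/2 - sin(2*t)/4.
Then F(pi/8) - F(0) = (sqrt(2)*(-32 + pi**2 + 8*pi)/256) - (0) = sqrt(2)*(-32 + pi**2 + 8*pi)/256.

sqrt(2)*(-32 + pi**2 + 8*pi)/256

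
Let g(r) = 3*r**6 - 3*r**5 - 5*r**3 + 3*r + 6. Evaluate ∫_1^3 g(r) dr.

By the power rule, an antiderivative is F(r) = 3*r**7/7 - r**6/2 - 5*r**4/4 + 3*r**2/2 + 6*r.
Then F(3) - F(1) = (14085/28) - (173/28) = 3478/7.

3478/7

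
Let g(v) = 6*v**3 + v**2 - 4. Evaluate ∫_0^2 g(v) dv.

56/3

By the power rule, an antiderivative is F(v) = 3*v**4/2 + v**3/3 - 4*v.
Then F(2) - F(0) = (56/3) - (0) = 56/3.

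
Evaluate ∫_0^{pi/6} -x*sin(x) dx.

-1/2 + sqrt(3)*pi/12

Integrate by parts once (u = x, dv = -sin(x) dx).
An antiderivative is F(x) = x*cos(x) - sin(x).
Then F(pi/6) - F(0) = (-1/2 + sqrt(3)*pi/12) - (0) = -1/2 + sqrt(3)*pi/12.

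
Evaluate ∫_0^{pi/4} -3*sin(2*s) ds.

An antiderivative is F(s) = 3*cos(2*s)/2.
Then F(pi/4) - F(0) = (0) - (3/2) = -3/2.

-3/2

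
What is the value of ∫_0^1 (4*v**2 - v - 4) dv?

By the power rule, an antiderivative is F(v) = 4*v**3/3 - v**2/2 - 4*v.
Then F(1) - F(0) = (-19/6) - (0) = -19/6.

-19/6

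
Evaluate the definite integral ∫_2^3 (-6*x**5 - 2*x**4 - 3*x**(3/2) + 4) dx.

By the power rule, an antiderivative is F(x) = -x**6 - 6*x**(5/2)/5 - 2*x**5/5 + 4*x.
Then F(3) - F(2) = (-4071/5 - 54*sqrt(3)/5) - (-344/5 - 24*sqrt(2)/5) = -3727/5 - 54*sqrt(3)/5 + 24*sqrt(2)/5.

-3727/5 - 54*sqrt(3)/5 + 24*sqrt(2)/5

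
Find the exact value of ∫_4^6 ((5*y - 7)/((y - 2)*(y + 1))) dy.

-4*log(5) + log(2) + 4*log(7)

Factor the denominator: y**2 - y - 2 = (y + 1)(y - 2).
Partial fractions: (5*y - 7)/((y - 2)*(y + 1)) = 4/(y + 1) + 1/(y - 2).
An antiderivative is F(y) = log(y - 2) + 4*log(y + 1).
Then F(6) - F(4) = (2*log(2) + 4*log(7)) - (log(2) + 4*log(5)) = -4*log(5) + log(2) + 4*log(7).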